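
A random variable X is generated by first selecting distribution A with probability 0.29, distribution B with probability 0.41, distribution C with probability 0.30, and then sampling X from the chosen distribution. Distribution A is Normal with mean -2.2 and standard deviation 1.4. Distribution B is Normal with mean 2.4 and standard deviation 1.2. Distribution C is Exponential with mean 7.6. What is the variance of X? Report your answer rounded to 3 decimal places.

32.684

Per component, A: μ=-2.2, E[X²]=6.8; B: μ=2.4, E[X²]=7.2; C: μ=7.6, E[X²]=115.52.
E[X] = 0.29·-2.2 + 0.41·2.4 + 0.3·7.6 = 2.626.
E[X²] = 0.29·6.8 + 0.41·7.2 + 0.3·115.52 = 39.58.
Var(X) = E[X²] − (E[X])² = 39.58 − 6.89588 = 32.6841.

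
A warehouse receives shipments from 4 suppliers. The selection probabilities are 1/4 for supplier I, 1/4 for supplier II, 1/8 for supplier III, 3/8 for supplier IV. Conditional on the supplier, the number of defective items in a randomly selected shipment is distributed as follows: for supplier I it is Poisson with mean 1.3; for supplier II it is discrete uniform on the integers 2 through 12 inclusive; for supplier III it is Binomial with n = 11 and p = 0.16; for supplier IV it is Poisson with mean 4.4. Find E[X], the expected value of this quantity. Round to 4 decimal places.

3.9450

Component means — I: 1.3; II: 7; III: 1.76; IV: 4.4.
E[X] = 0.25·1.3 + 0.25·7 + 0.125·1.76 + 0.375·4.4 = 3.945.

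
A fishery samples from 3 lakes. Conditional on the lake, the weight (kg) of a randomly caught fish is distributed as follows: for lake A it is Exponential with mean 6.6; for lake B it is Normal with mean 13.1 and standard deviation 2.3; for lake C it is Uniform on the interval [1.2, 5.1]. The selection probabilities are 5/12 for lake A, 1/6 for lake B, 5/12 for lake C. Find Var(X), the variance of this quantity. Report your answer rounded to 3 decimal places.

31.435

Per component, A: μ=6.6, E[X²]=87.12; B: μ=13.1, E[X²]=176.9; C: μ=3.15, E[X²]=11.19.
E[X] = 0.416667·6.6 + 0.166667·13.1 + 0.416667·3.15 = 6.24583.
E[X²] = 0.416667·87.12 + 0.166667·176.9 + 0.416667·11.19 = 70.4458.
Var(X) = E[X²] − (E[X])² = 70.4458 − 39.0104 = 31.4354.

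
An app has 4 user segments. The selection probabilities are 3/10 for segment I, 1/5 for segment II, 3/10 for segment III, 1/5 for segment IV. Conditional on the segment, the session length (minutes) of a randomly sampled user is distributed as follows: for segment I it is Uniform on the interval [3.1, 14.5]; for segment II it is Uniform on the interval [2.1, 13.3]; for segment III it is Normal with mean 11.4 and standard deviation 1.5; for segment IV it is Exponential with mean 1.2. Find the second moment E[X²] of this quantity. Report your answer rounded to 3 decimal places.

80.669

For each component E[X²] = Var + (mean)², giving I: 88.27; II: 69.7433; III: 132.21; IV: 2.88.
Overall E[X²] = 0.3·88.27 + 0.2·69.7433 + 0.3·132.21 + 0.2·2.88 = 80.6687.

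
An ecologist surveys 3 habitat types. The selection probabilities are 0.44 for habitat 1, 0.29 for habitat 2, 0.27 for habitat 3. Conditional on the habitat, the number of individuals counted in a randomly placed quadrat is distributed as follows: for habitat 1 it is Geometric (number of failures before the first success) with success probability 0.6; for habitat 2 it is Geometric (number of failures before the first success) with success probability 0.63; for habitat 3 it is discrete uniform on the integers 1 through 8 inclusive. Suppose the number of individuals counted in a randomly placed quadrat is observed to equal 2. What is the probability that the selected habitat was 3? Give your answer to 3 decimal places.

0.334

Likelihoods P(X=2 | ·): 1: 0.096; 2: 0.086247; 3: 0.125.
Posterior ∝ prior × likelihood. Numerator for 3: 0.27·0.125 = 0.03375.
Normalizing constant: 0.44·0.096 + 0.29·0.086247 + 0.27·0.125 = 0.101002.
P(3 | observation) = 0.03375 / 0.101002 = 0.334153.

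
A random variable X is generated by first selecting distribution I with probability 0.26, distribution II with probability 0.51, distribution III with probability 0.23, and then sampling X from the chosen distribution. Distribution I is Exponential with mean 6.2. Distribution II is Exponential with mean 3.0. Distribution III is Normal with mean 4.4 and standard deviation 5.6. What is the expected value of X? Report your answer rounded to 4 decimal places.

Component means — I: 6.2; II: 3; III: 4.4.
E[X] = 0.26·6.2 + 0.51·3 + 0.23·4.4 = 4.154.

4.1540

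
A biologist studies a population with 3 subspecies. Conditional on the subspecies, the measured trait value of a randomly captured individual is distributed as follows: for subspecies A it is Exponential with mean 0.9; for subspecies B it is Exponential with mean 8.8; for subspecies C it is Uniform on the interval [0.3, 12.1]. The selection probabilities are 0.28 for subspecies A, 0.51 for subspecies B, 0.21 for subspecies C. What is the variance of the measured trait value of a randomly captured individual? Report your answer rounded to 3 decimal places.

53.446

Per component, A: μ=0.9, E[X²]=1.62; B: μ=8.8, E[X²]=154.88; C: μ=6.2, E[X²]=50.0433.
E[X] = 0.28·0.9 + 0.51·8.8 + 0.21·6.2 = 6.042.
E[X²] = 0.28·1.62 + 0.51·154.88 + 0.21·50.0433 = 89.9515.
Var(X) = E[X²] − (E[X])² = 89.9515 − 36.5058 = 53.4457.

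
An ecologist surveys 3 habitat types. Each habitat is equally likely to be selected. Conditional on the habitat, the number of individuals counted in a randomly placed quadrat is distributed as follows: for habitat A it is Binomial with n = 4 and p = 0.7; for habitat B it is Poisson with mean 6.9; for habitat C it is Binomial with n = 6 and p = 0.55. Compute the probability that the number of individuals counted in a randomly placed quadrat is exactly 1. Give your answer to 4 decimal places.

0.0478

Conditional on each habitat, P(X = 1): A: 0.0756; B: 0.00695372; C: 0.0608943.
By total probability, P(X = 1) = 0.333333·0.0756 + 0.333333·0.00695372 + 0.333333·0.0608943 = 0.047816.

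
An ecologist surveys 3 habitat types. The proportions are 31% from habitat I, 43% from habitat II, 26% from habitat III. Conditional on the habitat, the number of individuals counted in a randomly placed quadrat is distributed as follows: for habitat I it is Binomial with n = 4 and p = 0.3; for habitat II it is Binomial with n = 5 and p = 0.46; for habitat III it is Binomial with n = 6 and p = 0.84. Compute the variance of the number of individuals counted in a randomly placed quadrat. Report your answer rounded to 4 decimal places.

3.1933

Per component, I: μ=1.2, E[X²]=2.28; II: μ=2.3, E[X²]=6.532; III: μ=5.04, E[X²]=26.208.
E[X] = 0.31·1.2 + 0.43·2.3 + 0.26·5.04 = 2.6714.
E[X²] = 0.31·2.28 + 0.43·6.532 + 0.26·26.208 = 10.3296.
Var(X) = E[X²] − (E[X])² = 10.3296 − 7.13638 = 3.19326.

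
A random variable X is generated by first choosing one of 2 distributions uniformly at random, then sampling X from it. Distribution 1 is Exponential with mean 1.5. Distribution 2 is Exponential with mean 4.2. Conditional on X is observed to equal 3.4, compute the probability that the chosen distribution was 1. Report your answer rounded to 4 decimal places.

Likelihoods f(3.4 | ·): 1: 0.0691048; 2: 0.105969.
Posterior ∝ prior × likelihood. Numerator for 1: 0.5·0.0691048 = 0.0345524.
Normalizing constant: 0.5·0.0691048 + 0.5·0.105969 = 0.0875369.
P(1 | observation) = 0.0345524 / 0.0875369 = 0.394718.

0.3947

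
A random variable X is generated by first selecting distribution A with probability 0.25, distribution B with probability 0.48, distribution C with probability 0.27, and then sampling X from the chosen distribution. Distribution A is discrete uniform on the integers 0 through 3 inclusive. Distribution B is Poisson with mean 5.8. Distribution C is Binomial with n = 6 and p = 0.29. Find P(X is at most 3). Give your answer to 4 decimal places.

Conditional on each component, P(X ≤ 3): A: 1; B: 0.169963; C: 0.937186.
By total probability, P(X ≤ 3) = 0.25·1 + 0.48·0.169963 + 0.27·0.937186 = 0.584623.

0.5846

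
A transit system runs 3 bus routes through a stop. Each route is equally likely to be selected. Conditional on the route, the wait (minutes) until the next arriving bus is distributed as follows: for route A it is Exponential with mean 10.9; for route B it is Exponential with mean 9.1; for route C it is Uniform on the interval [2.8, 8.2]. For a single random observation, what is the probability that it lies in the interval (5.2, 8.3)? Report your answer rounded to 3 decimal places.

0.291

Conditional on each route, P(5.2 < X < 8.3): A: 0.153622; B: 0.163033; C: 0.555556.
By total probability, P(5.2 < X < 8.3) = 0.333333·0.153622 + 0.333333·0.163033 + 0.333333·0.555556 = 0.290737.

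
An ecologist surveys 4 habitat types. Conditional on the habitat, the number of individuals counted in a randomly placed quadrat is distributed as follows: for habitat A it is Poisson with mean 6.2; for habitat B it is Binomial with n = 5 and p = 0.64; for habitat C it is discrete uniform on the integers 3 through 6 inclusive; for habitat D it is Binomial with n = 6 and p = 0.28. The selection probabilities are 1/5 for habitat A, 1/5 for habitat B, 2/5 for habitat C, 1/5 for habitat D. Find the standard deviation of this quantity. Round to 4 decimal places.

2.1177

Per component, A: μ=6.2, E[X²]=44.64; B: μ=3.2, E[X²]=11.392; C: μ=4.5, E[X²]=21.5; D: μ=1.68, E[X²]=4.032.
E[X] = 0.2·6.2 + 0.2·3.2 + 0.4·4.5 + 0.2·1.68 = 4.016.
E[X²] = 0.2·44.64 + 0.2·11.392 + 0.4·21.5 + 0.2·4.032 = 20.6128.
Var(X) = E[X²] − (E[X])² = 20.6128 − 16.1283 = 4.48454.
SD(X) = √4.48454 = 2.11767.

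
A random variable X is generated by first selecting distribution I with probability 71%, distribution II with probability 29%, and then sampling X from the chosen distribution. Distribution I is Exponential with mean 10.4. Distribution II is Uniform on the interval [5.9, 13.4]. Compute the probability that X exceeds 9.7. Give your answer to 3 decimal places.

0.422

Conditional on each component, P(X > 9.7): I: 0.393493; II: 0.493333.
By total probability, P(X > 9.7) = 0.71·0.393493 + 0.29·0.493333 = 0.422447.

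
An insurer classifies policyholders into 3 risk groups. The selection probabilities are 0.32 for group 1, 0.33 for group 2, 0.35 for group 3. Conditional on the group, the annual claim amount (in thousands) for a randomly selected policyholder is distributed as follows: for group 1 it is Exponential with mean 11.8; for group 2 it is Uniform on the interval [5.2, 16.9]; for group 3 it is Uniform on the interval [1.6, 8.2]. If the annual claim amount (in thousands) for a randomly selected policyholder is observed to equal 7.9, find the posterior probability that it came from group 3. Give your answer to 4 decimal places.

0.5575

Likelihoods f(7.9 | ·): 1: 0.0433872; 2: 0.0854701; 3: 0.151515.
Posterior ∝ prior × likelihood. Numerator for 3: 0.35·0.151515 = 0.0530303.
Normalizing constant: 0.32·0.0433872 + 0.33·0.0854701 + 0.35·0.151515 = 0.0951193.
P(3 | observation) = 0.0530303 / 0.0951193 = 0.557513.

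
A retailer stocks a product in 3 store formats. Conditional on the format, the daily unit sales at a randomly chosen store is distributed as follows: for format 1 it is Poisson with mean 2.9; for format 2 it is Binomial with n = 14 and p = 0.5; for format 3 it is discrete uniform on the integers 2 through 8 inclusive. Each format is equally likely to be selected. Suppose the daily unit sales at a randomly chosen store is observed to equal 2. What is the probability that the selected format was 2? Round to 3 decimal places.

0.015

Likelihoods P(X=2 | ·): 1: 0.231373; 2: 0.0055542; 3: 0.142857.
Posterior ∝ prior × likelihood. Numerator for 2: 0.333333·0.0055542 = 0.0018514.
Normalizing constant: 0.333333·0.231373 + 0.333333·0.0055542 + 0.333333·0.142857 = 0.126595.
P(2 | observation) = 0.0018514 / 0.126595 = 0.0146246.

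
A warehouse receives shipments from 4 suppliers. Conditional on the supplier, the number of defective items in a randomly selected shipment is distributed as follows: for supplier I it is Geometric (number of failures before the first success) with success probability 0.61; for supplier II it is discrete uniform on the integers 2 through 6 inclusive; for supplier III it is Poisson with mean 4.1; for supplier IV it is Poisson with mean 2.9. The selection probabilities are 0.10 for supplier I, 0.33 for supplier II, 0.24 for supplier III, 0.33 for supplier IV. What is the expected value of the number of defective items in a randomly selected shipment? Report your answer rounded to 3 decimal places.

Component means — I: 0.639344; II: 4; III: 4.1; IV: 2.9.
E[X] = 0.1·0.639344 + 0.33·4 + 0.24·4.1 + 0.33·2.9 = 3.32493.

3.325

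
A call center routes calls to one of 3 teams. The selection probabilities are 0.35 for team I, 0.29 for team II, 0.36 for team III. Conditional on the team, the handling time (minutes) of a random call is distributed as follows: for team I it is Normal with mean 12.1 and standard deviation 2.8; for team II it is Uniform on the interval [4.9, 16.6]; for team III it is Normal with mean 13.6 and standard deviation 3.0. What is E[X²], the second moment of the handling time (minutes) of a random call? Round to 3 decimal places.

For each component E[X²] = Var + (mean)², giving I: 154.25; II: 126.97; III: 193.96.
Overall E[X²] = 0.35·154.25 + 0.29·126.97 + 0.36·193.96 = 160.634.

160.634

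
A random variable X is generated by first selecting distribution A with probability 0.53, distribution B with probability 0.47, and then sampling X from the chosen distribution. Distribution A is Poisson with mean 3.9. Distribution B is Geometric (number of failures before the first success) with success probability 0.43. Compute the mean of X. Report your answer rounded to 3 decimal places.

Component means — A: 3.9; B: 1.32558.
E[X] = 0.53·3.9 + 0.47·1.32558 = 2.69002.

2.690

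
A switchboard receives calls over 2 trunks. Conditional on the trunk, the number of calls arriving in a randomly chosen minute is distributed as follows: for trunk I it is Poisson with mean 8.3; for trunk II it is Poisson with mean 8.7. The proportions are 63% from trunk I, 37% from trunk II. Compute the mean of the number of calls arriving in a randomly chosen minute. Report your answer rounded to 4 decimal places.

8.4480

Component means — I: 8.3; II: 8.7.
E[X] = 0.63·8.3 + 0.37·8.7 = 8.448.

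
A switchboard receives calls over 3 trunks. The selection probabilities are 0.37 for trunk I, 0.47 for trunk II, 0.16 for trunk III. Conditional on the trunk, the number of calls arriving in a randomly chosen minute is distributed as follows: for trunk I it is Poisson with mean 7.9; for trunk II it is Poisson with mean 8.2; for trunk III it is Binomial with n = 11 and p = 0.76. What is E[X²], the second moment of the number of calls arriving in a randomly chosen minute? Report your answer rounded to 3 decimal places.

For each component E[X²] = Var + (mean)², giving I: 70.31; II: 75.44; III: 71.896.
Overall E[X²] = 0.37·70.31 + 0.47·75.44 + 0.16·71.896 = 72.9749.

72.975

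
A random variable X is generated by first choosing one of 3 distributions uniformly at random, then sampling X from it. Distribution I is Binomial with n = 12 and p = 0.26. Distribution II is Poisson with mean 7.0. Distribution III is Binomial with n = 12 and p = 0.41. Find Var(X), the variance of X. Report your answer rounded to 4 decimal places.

6.5840

Per component, I: μ=3.12, E[X²]=12.0432; II: μ=7, E[X²]=56; III: μ=4.92, E[X²]=27.1092.
E[X] = 0.333333·3.12 + 0.333333·7 + 0.333333·4.92 = 5.01333.
E[X²] = 0.333333·12.0432 + 0.333333·56 + 0.333333·27.1092 = 31.7175.
Var(X) = E[X²] − (E[X])² = 31.7175 − 25.1335 = 6.58396.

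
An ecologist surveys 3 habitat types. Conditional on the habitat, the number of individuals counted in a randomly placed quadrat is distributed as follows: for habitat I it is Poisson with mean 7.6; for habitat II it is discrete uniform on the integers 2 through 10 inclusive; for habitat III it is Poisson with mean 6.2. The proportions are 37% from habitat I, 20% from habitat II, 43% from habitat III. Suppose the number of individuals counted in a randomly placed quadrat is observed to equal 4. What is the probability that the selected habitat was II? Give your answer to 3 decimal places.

0.219

Likelihoods P(X=4 | ·): I: 0.0695673; II: 0.111111; III: 0.124948.
Posterior ∝ prior × likelihood. Numerator for II: 0.2·0.111111 = 0.0222222.
Normalizing constant: 0.37·0.0695673 + 0.2·0.111111 + 0.43·0.124948 = 0.10169.
P(II | observation) = 0.0222222 / 0.10169 = 0.218529.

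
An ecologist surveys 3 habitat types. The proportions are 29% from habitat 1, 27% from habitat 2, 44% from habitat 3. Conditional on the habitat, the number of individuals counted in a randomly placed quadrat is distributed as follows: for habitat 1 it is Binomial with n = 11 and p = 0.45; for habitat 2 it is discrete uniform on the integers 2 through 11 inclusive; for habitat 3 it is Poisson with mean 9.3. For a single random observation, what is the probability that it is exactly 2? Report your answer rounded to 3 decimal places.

0.044

Conditional on each habitat, P(X = 2): 1: 0.0512923; 2: 0.1; 3: 0.00395364.
By total probability, P(X = 2) = 0.29·0.0512923 + 0.27·0.1 + 0.44·0.00395364 = 0.0436144.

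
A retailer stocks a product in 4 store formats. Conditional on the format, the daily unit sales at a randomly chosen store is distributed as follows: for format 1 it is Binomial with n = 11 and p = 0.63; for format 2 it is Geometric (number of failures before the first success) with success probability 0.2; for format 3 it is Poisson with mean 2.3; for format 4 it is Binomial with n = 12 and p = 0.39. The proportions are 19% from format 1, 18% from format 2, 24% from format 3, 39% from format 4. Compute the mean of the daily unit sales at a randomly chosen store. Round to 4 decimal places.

Component means — 1: 6.93; 2: 4; 3: 2.3; 4: 4.68.
E[X] = 0.19·6.93 + 0.18·4 + 0.24·2.3 + 0.39·4.68 = 4.4139.

4.4139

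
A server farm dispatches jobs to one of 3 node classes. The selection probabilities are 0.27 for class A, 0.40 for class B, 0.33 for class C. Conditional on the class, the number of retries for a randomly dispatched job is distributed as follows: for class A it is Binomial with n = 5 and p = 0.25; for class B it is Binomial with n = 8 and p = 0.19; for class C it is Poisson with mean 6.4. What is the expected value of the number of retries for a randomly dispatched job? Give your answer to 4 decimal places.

3.0575

Component means — A: 1.25; B: 1.52; C: 6.4.
E[X] = 0.27·1.25 + 0.4·1.52 + 0.33·6.4 = 3.0575.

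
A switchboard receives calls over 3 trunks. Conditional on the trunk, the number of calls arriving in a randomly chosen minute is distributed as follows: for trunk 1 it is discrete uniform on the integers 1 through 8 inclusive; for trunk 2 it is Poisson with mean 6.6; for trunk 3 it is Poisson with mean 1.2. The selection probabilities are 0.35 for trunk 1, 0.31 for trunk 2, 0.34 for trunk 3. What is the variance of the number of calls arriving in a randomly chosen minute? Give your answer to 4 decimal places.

Per component, 1: μ=4.5, E[X²]=25.5; 2: μ=6.6, E[X²]=50.16; 3: μ=1.2, E[X²]=2.64.
E[X] = 0.35·4.5 + 0.31·6.6 + 0.34·1.2 = 4.029.
E[X²] = 0.35·25.5 + 0.31·50.16 + 0.34·2.64 = 25.3722.
Var(X) = E[X²] − (E[X])² = 25.3722 − 16.2328 = 9.13936.

9.1394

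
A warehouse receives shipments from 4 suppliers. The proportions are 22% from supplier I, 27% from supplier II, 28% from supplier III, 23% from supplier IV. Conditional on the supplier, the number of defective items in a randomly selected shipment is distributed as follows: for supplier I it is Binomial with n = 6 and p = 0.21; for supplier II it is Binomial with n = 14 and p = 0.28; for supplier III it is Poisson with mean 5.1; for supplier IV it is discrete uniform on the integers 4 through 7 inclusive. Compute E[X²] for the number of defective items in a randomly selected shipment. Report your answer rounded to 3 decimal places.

For each component E[X²] = Var + (mean)², giving I: 2.583; II: 18.1888; III: 31.11; IV: 31.5.
Overall E[X²] = 0.22·2.583 + 0.27·18.1888 + 0.28·31.11 + 0.23·31.5 = 21.435.

21.435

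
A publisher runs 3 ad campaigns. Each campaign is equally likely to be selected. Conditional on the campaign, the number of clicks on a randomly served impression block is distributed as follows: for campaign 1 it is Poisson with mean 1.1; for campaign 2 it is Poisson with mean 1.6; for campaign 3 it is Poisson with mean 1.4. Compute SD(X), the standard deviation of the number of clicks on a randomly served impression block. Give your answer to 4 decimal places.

1.1870

Per component, 1: μ=1.1, E[X²]=2.31; 2: μ=1.6, E[X²]=4.16; 3: μ=1.4, E[X²]=3.36.
E[X] = 0.333333·1.1 + 0.333333·1.6 + 0.333333·1.4 = 1.36667.
E[X²] = 0.333333·2.31 + 0.333333·4.16 + 0.333333·3.36 = 3.27667.
Var(X) = E[X²] − (E[X])² = 3.27667 − 1.86778 = 1.40889.
SD(X) = √1.40889 = 1.18697.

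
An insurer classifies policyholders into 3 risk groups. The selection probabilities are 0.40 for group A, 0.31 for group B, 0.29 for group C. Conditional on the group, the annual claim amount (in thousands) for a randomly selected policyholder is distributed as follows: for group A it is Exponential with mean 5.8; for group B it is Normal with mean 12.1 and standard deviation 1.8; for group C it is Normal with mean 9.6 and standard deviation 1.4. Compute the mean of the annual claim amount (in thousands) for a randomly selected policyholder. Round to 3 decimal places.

Component means — A: 5.8; B: 12.1; C: 9.6.
E[X] = 0.4·5.8 + 0.31·12.1 + 0.29·9.6 = 8.855.

8.855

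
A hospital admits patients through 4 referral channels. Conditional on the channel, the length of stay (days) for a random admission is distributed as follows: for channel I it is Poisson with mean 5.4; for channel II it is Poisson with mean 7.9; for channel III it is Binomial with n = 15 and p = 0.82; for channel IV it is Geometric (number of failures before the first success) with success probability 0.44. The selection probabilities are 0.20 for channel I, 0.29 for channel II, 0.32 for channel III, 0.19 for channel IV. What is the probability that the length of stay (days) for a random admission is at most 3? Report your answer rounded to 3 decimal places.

Conditional on each channel, P(X ≤ 3): I: 0.213291; II: 0.0453338; III: 3.05386e-07; IV: 0.901655.
By total probability, P(X ≤ 3) = 0.2·0.213291 + 0.29·0.0453338 + 0.32·3.05386e-07 + 0.19·0.901655 = 0.22712.

0.227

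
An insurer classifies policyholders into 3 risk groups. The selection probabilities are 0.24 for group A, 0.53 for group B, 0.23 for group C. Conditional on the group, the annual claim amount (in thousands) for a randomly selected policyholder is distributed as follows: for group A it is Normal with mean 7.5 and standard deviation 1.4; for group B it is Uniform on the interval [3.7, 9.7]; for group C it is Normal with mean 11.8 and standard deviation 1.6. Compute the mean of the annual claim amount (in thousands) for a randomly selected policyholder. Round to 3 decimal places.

8.065

Component means — A: 7.5; B: 6.7; C: 11.8.
E[X] = 0.24·7.5 + 0.53·6.7 + 0.23·11.8 = 8.065.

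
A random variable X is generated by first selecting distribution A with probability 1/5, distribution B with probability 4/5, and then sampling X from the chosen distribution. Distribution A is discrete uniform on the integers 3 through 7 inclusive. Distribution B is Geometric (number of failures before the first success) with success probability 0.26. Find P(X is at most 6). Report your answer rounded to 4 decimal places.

0.8628

Conditional on each component, P(X ≤ 6): A: 0.8; B: 0.878487.
By total probability, P(X ≤ 6) = 0.2·0.8 + 0.8·0.878487 = 0.86279.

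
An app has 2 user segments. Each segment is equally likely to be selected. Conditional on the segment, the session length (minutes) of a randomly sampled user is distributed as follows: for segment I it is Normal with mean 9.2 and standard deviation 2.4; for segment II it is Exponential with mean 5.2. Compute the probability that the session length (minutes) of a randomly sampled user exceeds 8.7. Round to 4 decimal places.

0.3851

Conditional on each segment, P(X > 8.7): I: 0.582516; II: 0.187669.
By total probability, P(X > 8.7) = 0.5·0.582516 + 0.5·0.187669 = 0.385092.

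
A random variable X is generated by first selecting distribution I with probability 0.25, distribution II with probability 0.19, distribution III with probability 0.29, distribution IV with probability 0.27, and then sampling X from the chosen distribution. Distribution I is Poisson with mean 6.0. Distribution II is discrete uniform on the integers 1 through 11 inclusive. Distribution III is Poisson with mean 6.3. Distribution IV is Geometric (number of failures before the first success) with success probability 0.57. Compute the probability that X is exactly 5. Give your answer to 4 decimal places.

0.1037

Conditional on each component, P(X = 5): I: 0.160623; II: 0.0909091; III: 0.151868; IV: 0.00837948.
By total probability, P(X = 5) = 0.25·0.160623 + 0.19·0.0909091 + 0.29·0.151868 + 0.27·0.00837948 = 0.103733.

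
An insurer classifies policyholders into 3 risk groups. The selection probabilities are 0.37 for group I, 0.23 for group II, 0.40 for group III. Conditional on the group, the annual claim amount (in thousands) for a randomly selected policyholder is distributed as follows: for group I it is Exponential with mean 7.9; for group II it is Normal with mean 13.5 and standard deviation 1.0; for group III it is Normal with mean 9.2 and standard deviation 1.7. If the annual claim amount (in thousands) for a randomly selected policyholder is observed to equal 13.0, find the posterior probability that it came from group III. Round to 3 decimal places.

0.079

Likelihoods f(13.0 | ·): I: 0.0244181; II: 0.352065; III: 0.0192964.
Posterior ∝ prior × likelihood. Numerator for III: 0.4·0.0192964 = 0.00771856.
Normalizing constant: 0.37·0.0244181 + 0.23·0.352065 + 0.4·0.0192964 = 0.0977283.
P(III | observation) = 0.00771856 / 0.0977283 = 0.0789798.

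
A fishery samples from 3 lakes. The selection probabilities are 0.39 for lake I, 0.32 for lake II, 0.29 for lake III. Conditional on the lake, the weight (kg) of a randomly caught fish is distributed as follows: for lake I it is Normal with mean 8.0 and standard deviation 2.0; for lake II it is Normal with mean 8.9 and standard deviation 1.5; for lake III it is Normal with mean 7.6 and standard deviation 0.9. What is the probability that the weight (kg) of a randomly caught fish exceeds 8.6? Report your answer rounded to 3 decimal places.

0.373

Conditional on each lake, P(X > 8.6): I: 0.382089; II: 0.57926; III: 0.13326.
By total probability, P(X > 8.6) = 0.39·0.382089 + 0.32·0.57926 + 0.29·0.13326 = 0.373023.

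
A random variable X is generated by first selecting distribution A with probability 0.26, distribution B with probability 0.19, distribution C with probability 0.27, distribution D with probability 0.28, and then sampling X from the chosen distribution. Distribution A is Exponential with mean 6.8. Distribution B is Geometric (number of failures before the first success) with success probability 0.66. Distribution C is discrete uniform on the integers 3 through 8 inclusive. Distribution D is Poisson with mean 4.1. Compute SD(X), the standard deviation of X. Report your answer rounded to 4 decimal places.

4.3374

Per component, A: μ=6.8, E[X²]=92.48; B: μ=0.515152, E[X²]=1.04591; C: μ=5.5, E[X²]=33.1667; D: μ=4.1, E[X²]=20.91.
E[X] = 0.26·6.8 + 0.19·0.515152 + 0.27·5.5 + 0.28·4.1 = 4.49888.
E[X²] = 0.26·92.48 + 0.19·1.04591 + 0.27·33.1667 + 0.28·20.91 = 39.0533.
Var(X) = E[X²] − (E[X])² = 39.0533 − 20.2399 = 18.8134.
SD(X) = √18.8134 = 4.33744.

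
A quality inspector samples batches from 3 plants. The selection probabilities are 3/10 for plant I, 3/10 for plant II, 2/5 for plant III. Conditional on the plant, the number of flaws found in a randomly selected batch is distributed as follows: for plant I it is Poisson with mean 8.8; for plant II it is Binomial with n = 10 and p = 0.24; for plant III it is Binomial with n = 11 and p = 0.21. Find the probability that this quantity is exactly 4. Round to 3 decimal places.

Conditional on each plant, P(X = 4): I: 0.0376641; II: 0.13426; III: 0.123248.
By total probability, P(X = 4) = 0.3·0.0376641 + 0.3·0.13426 + 0.4·0.123248 = 0.100876.

0.101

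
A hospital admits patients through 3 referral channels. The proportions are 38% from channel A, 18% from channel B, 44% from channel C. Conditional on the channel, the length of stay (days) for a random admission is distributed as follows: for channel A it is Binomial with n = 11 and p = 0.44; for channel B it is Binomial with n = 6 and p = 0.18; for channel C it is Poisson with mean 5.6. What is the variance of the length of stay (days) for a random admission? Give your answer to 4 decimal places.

Per component, A: μ=4.84, E[X²]=26.136; B: μ=1.08, E[X²]=2.052; C: μ=5.6, E[X²]=36.96.
E[X] = 0.38·4.84 + 0.18·1.08 + 0.44·5.6 = 4.4976.
E[X²] = 0.38·26.136 + 0.18·2.052 + 0.44·36.96 = 26.5634.
Var(X) = E[X²] − (E[X])² = 26.5634 − 20.2284 = 6.33503.

6.3350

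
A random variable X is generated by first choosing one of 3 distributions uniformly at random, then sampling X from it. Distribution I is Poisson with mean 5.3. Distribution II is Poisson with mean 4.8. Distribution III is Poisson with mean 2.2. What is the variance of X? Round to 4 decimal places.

Per component, I: μ=5.3, E[X²]=33.39; II: μ=4.8, E[X²]=27.84; III: μ=2.2, E[X²]=7.04.
E[X] = 0.333333·5.3 + 0.333333·4.8 + 0.333333·2.2 = 4.1.
E[X²] = 0.333333·33.39 + 0.333333·27.84 + 0.333333·7.04 = 22.7567.
Var(X) = E[X²] − (E[X])² = 22.7567 − 16.81 = 5.94667.

5.9467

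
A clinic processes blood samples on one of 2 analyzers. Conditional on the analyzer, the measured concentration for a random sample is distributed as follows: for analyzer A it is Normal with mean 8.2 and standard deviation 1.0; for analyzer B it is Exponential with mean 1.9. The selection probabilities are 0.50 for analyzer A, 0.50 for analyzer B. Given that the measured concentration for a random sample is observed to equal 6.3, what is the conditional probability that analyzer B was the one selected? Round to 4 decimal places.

0.2255

Likelihoods f(6.3 | ·): A: 0.0656158; B: 0.0191081.
Posterior ∝ prior × likelihood. Numerator for B: 0.5·0.0191081 = 0.00955405.
Normalizing constant: 0.5·0.0656158 + 0.5·0.0191081 = 0.042362.
P(B | observation) = 0.00955405 / 0.042362 = 0.225534.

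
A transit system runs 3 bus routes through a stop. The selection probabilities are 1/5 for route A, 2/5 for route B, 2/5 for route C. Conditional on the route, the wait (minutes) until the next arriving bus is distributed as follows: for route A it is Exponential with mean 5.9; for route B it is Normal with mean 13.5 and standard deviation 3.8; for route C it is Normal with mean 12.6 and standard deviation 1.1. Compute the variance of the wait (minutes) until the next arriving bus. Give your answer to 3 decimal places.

Per component, A: μ=5.9, E[X²]=69.62; B: μ=13.5, E[X²]=196.69; C: μ=12.6, E[X²]=159.97.
E[X] = 0.2·5.9 + 0.4·13.5 + 0.4·12.6 = 11.62.
E[X²] = 0.2·69.62 + 0.4·196.69 + 0.4·159.97 = 156.588.
Var(X) = E[X²] − (E[X])² = 156.588 − 135.024 = 21.5636.

21.564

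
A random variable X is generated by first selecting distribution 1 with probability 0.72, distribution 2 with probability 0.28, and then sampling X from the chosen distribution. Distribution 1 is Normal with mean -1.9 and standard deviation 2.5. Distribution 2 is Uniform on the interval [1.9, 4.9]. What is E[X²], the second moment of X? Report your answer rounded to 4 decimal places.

For each component E[X²] = Var + (mean)², giving 1: 9.86; 2: 12.31.
Overall E[X²] = 0.72·9.86 + 0.28·12.31 = 10.546.

10.5460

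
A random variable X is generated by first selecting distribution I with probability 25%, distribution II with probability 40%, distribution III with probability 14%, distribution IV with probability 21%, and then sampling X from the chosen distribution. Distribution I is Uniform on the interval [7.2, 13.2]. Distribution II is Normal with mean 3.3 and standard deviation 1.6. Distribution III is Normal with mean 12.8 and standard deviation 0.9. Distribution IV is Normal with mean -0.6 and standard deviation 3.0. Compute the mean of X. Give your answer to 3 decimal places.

Component means — I: 10.2; II: 3.3; III: 12.8; IV: -0.6.
E[X] = 0.25·10.2 + 0.4·3.3 + 0.14·12.8 + 0.21·-0.6 = 5.536.

5.536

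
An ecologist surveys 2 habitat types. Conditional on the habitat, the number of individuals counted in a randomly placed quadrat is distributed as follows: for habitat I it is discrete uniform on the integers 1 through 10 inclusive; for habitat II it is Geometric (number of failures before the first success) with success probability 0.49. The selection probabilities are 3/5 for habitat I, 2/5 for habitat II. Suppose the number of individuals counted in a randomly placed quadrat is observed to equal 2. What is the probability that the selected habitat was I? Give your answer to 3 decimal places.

0.541

Likelihoods P(X=2 | ·): I: 0.1; II: 0.127449.
Posterior ∝ prior × likelihood. Numerator for I: 0.6·0.1 = 0.06.
Normalizing constant: 0.6·0.1 + 0.4·0.127449 = 0.11098.
P(I | observation) = 0.06 / 0.11098 = 0.54064.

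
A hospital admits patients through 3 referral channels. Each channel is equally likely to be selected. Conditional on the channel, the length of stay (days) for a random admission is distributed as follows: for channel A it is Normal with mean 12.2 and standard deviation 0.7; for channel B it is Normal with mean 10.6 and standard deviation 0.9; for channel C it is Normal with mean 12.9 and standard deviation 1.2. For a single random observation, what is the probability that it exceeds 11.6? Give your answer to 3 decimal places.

Conditional on each channel, P(X > 11.6): A: 0.804317; B: 0.13326; C: 0.86067.
By total probability, P(X > 11.6) = 0.333333·0.804317 + 0.333333·0.13326 + 0.333333·0.86067 = 0.599416.

0.599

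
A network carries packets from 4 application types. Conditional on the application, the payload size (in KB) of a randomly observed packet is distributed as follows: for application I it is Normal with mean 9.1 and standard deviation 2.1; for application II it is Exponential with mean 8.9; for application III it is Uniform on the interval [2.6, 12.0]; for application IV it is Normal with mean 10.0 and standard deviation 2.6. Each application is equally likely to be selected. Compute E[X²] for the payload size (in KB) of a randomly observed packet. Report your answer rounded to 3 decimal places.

103.263

For each component E[X²] = Var + (mean)², giving I: 87.22; II: 158.42; III: 60.6533; IV: 106.76.
Overall E[X²] = 0.25·87.22 + 0.25·158.42 + 0.25·60.6533 + 0.25·106.76 = 103.263.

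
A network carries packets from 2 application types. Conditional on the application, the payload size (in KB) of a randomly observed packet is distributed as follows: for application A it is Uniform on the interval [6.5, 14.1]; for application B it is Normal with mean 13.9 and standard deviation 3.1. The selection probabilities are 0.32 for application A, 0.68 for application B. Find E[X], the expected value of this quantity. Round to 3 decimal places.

Component means — A: 10.3; B: 13.9.
E[X] = 0.32·10.3 + 0.68·13.9 = 12.748.

12.748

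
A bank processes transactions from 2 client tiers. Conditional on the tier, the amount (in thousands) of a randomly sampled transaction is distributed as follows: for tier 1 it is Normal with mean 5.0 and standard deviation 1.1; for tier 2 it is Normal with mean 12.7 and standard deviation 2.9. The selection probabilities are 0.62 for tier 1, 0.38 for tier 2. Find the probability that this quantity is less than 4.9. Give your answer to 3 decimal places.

Conditional on each tier, P(X < 4.9): 1: 0.463782; 2: 0.00357629.
By total probability, P(X < 4.9) = 0.62·0.463782 + 0.38·0.00357629 = 0.288904.

0.289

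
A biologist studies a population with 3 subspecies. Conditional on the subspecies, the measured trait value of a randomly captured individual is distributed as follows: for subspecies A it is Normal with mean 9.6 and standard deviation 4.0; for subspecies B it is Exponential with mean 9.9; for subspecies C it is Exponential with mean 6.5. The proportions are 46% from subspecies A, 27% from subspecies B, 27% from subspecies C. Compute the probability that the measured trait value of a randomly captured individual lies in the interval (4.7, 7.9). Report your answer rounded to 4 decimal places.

Conditional on each subspecies, P(4.7 < X < 7.9): A: 0.225131; B: 0.171805; C: 0.188661.
By total probability, P(4.7 < X < 7.9) = 0.46·0.225131 + 0.27·0.171805 + 0.27·0.188661 = 0.200886.

0.2009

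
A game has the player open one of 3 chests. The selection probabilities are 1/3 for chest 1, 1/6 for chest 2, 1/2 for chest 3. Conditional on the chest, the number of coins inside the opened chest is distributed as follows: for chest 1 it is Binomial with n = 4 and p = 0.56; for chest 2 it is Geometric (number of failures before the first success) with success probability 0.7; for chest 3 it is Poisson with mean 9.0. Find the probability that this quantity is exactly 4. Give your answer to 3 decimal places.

0.051

Conditional on each chest, P(X = 4): 1: 0.098345; 2: 0.00567; 3: 0.0337372.
By total probability, P(X = 4) = 0.333333·0.098345 + 0.166667·0.00567 + 0.5·0.0337372 = 0.0505952.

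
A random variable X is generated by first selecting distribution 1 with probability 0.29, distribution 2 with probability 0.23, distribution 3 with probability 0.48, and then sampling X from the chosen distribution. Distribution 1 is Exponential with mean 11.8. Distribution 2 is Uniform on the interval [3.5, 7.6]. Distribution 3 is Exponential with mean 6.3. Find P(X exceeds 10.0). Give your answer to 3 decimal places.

0.222

Conditional on each component, P(X > 10.0): 1: 0.428503; 2: 0; 3: 0.204477.
By total probability, P(X > 10.0) = 0.29·0.428503 + 0.23·0 + 0.48·0.204477 = 0.222415.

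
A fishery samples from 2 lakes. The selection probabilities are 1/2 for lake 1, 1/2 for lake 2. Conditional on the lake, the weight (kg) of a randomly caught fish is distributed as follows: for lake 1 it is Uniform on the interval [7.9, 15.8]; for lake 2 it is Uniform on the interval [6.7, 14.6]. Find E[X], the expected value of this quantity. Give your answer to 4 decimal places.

11.2500

Component means — 1: 11.85; 2: 10.65.
E[X] = 0.5·11.85 + 0.5·10.65 = 11.25.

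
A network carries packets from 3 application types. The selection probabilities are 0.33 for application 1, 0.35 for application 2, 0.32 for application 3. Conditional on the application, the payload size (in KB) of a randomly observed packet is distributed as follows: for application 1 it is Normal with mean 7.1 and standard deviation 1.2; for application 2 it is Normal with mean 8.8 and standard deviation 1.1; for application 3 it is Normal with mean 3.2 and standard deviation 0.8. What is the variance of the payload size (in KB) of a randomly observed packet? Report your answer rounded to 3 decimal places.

6.556

Per component, 1: μ=7.1, E[X²]=51.85; 2: μ=8.8, E[X²]=78.65; 3: μ=3.2, E[X²]=10.88.
E[X] = 0.33·7.1 + 0.35·8.8 + 0.32·3.2 = 6.447.
E[X²] = 0.33·51.85 + 0.35·78.65 + 0.32·10.88 = 48.1196.
Var(X) = E[X²] − (E[X])² = 48.1196 − 41.5638 = 6.55579.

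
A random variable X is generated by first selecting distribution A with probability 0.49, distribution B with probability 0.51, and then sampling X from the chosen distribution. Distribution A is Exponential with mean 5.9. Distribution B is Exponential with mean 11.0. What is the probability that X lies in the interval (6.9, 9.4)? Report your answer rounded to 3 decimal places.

Conditional on each component, P(6.9 < X < 9.4): A: 0.107255; B: 0.10857.
By total probability, P(6.9 < X < 9.4) = 0.49·0.107255 + 0.51·0.10857 = 0.107925.

0.108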